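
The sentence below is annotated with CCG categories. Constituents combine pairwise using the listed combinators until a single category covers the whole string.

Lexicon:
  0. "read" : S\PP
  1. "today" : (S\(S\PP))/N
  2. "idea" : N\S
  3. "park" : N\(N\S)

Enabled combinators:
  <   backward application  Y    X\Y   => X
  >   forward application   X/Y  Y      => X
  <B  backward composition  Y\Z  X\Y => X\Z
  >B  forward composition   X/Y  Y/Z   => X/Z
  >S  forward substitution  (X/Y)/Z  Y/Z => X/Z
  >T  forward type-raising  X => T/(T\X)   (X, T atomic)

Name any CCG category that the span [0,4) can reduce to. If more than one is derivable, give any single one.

[0,4] S   <
  [0,1] "read" : S\PP
  [1,4] S\(S\PP)   >
    [1,2] "today" : (S\(S\PP))/N
    [2,4] N   <
      [2,3] "idea" : N\S
      [3,4] "park" : N\(N\S)

S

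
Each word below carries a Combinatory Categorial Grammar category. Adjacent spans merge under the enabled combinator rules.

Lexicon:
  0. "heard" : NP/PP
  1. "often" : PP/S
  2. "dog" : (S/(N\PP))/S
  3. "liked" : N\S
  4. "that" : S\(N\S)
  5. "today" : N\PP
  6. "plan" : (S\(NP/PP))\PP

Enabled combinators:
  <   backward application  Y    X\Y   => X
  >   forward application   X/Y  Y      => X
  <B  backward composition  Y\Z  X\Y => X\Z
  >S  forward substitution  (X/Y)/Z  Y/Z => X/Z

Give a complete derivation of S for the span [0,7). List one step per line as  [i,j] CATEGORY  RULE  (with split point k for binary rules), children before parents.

[0,7] S   <
  [0,1] "heard" : NP/PP
  [1,7] S\(NP/PP)   <
    [1,6] PP   >
      [1,2] "often" : PP/S
      [2,6] S   >
        [2,5] S/(N\PP)   >
          [2,3] "dog" : (S/(N\PP))/S
          [3,5] S   <
            [3,4] "liked" : N\S
            [4,5] "that" : S\(N\S)
        [5,6] "today" : N\PP
    [6,7] "plan" : (S\(NP/PP))\PP

[0,1] NP/PP  lex  "heard"
[1,2] PP/S  lex  "often"
[2,3] (S/(N\PP))/S  lex  "dog"
[3,4] N\S  lex  "liked"
[4,5] S\(N\S)  lex  "that"
[3,5] S  <  k=4
[2,5] S/(N\PP)  >  k=3
[5,6] N\PP  lex  "today"
[2,6] S  >  k=5
[1,6] PP  >  k=2
[6,7] (S\(NP/PP))\PP  lex  "plan"
[1,7] S\(NP/PP)  <  k=6
[0,7] S  <  k=1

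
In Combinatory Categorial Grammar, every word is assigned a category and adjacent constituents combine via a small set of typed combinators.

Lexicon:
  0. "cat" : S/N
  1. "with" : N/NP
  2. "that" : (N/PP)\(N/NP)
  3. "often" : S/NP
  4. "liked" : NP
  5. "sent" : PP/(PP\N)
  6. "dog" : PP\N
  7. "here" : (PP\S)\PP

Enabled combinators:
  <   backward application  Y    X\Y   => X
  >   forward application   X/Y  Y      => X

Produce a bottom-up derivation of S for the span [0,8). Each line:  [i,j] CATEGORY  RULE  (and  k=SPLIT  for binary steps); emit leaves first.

[0,1] S/N  lex  "cat"
[1,2] N/NP  lex  "with"
[2,3] (N/PP)\(N/NP)  lex  "that"
[1,3] N/PP  <  k=2
[3,4] S/NP  lex  "often"
[4,5] NP  lex  "liked"
[3,5] S  >  k=4
[5,6] PP/(PP\N)  lex  "sent"
[6,7] PP\N  lex  "dog"
[5,7] PP  >  k=6
[7,8] (PP\S)\PP  lex  "here"
[5,8] PP\S  <  k=7
[3,8] PP  <  k=5
[1,8] N  >  k=3
[0,8] S  >  k=1

[0,8] S   >
  [0,1] "cat" : S/N
  [1,8] N   >
    [1,3] N/PP   <
      [1,2] "with" : N/NP
      [2,3] "that" : (N/PP)\(N/NP)
    [3,8] PP   <
      [3,5] S   >
        [3,4] "often" : S/NP
        [4,5] "liked" : NP
      [5,8] PP\S   <
        [5,7] PP   >
          [5,6] "sent" : PP/(PP\N)
          [6,7] "dog" : PP\N
        [7,8] "here" : (PP\S)\PP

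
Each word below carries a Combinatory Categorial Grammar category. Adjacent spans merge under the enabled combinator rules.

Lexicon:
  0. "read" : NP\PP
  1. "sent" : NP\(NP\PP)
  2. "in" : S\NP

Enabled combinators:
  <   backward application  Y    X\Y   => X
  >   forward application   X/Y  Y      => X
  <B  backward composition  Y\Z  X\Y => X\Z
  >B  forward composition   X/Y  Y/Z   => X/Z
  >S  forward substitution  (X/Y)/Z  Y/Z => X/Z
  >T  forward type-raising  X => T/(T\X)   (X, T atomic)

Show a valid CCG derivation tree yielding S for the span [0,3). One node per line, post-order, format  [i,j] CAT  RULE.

[0,3] S   <
  [0,2] NP   <
    [0,1] "read" : NP\PP
    [1,2] "sent" : NP\(NP\PP)
  [2,3] "in" : S\NP

[0,1] NP\PP  lex  "read"
[1,2] NP\(NP\PP)  lex  "sent"
[0,2] NP  <  k=1
[2,3] S\NP  lex  "in"
[0,3] S  <  k=2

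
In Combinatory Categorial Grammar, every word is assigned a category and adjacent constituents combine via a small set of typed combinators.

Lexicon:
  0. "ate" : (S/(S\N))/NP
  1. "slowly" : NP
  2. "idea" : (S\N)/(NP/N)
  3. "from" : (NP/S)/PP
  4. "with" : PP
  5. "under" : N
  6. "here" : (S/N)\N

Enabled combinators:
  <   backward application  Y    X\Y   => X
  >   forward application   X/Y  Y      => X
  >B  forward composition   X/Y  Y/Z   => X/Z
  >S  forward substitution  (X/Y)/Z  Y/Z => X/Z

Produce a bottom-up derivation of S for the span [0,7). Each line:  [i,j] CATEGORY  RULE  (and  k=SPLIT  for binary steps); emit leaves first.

[0,1] (S/(S\N))/NP  lex  "ate"
[1,2] NP  lex  "slowly"
[0,2] S/(S\N)  >  k=1
[2,3] (S\N)/(NP/N)  lex  "idea"
[3,4] (NP/S)/PP  lex  "from"
[4,5] PP  lex  "with"
[3,5] NP/S  >  k=4
[5,6] N  lex  "under"
[6,7] (S/N)\N  lex  "here"
[5,7] S/N  <  k=6
[3,7] NP/N  >B  k=5
[2,7] S\N  >  k=3
[0,7] S  >  k=2

[0,7] S   >
  [0,2] S/(S\N)   >
    [0,1] "ate" : (S/(S\N))/NP
    [1,2] "slowly" : NP
  [2,7] S\N   >
    [2,3] "idea" : (S\N)/(NP/N)
    [3,7] NP/N   >B
      [3,5] NP/S   >
        [3,4] "from" : (NP/S)/PP
        [4,5] "with" : PP
      [5,7] S/N   <
        [5,6] "under" : N
        [6,7] "here" : (S/N)\N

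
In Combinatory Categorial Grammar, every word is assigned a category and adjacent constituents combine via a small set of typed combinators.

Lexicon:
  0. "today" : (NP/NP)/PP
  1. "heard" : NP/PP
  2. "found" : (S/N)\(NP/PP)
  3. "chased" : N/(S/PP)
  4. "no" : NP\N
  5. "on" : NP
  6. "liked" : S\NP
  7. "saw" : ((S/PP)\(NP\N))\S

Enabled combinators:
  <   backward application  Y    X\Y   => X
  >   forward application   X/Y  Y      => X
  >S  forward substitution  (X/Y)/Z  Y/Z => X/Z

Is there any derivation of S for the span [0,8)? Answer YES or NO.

[0,8] S   >
  [0,3] S/N   <
    [0,2] NP/PP   >S
      [0,1] "today" : (NP/NP)/PP
      [1,2] "heard" : NP/PP
    [2,3] "found" : (S/N)\(NP/PP)
  [3,8] N   >
    [3,4] "chased" : N/(S/PP)
    [4,8] S/PP   <
      [4,5] "no" : NP\N
      [5,8] (S/PP)\(NP\N)   <
        [5,7] S   <
          [5,6] "on" : NP
          [6,7] "liked" : S\NP
        [7,8] "saw" : ((S/PP)\(NP\N))\S

YES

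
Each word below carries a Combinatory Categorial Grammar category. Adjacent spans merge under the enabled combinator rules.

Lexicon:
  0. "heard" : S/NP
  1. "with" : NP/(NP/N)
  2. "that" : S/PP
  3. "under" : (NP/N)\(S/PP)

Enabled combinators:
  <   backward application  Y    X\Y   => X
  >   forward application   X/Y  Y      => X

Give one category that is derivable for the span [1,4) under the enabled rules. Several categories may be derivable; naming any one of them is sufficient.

NP

[0,4] S   >
  [0,1] "heard" : S/NP
  [1,4] NP   >
    [1,2] "with" : NP/(NP/N)
    [2,4] NP/N   <
      [2,3] "that" : S/PP
      [3,4] "under" : (NP/N)\(S/PP)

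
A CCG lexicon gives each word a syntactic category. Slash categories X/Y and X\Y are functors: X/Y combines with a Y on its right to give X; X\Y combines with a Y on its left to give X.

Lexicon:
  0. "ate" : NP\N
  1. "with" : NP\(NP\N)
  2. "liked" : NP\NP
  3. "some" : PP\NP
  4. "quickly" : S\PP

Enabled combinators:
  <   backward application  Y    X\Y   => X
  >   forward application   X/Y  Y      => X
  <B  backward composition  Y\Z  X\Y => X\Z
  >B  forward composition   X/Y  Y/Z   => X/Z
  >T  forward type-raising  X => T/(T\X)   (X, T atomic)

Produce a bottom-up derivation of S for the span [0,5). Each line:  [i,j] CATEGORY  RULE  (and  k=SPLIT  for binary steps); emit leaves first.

[0,5] S   <
  [0,2] NP   <
    [0,1] "ate" : NP\N
    [1,2] "with" : NP\(NP\N)
  [2,5] S\NP   <B
    [2,4] PP\NP   <B
      [2,3] "liked" : NP\NP
      [3,4] "some" : PP\NP
    [4,5] "quickly" : S\PP

[0,1] NP\N  lex  "ate"
[1,2] NP\(NP\N)  lex  "with"
[0,2] NP  <  k=1
[2,3] NP\NP  lex  "liked"
[3,4] PP\NP  lex  "some"
[2,4] PP\NP  <B  k=3
[4,5] S\PP  lex  "quickly"
[2,5] S\NP  <B  k=4
[0,5] S  <  k=2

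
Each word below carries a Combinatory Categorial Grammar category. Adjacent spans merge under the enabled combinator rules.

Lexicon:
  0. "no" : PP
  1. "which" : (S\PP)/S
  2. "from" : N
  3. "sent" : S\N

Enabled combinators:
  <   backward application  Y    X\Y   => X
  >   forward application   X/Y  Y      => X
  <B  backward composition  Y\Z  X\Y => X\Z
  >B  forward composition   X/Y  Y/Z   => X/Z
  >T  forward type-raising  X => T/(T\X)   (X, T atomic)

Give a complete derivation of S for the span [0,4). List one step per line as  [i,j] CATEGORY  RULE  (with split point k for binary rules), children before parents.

[0,1] PP  lex  "no"
[0,1] S/(S\PP)  >T
[1,2] (S\PP)/S  lex  "which"
[2,3] N  lex  "from"
[2,3] S/(S\N)  >T
[3,4] S\N  lex  "sent"
[2,4] S  >  k=3
[1,4] S\PP  >  k=2
[0,4] S  >  k=1

[0,4] S   >
  [0,1] S/(S\PP)   >T
    [0,1] "no" : PP
  [1,4] S\PP   >
    [1,2] "which" : (S\PP)/S
    [2,4] S   >
      [2,3] S/(S\N)   >T
        [2,3] "from" : N
      [3,4] "sent" : S\N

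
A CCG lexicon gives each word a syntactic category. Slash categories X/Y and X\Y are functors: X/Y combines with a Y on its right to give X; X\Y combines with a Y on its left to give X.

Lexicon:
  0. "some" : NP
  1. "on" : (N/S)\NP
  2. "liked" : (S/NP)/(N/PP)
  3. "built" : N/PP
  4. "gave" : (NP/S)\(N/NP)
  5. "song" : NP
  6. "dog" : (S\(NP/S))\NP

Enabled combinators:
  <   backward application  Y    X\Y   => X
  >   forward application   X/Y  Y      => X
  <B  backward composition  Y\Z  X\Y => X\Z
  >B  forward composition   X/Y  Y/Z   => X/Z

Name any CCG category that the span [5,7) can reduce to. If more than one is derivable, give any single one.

S\(NP/S)

[0,7] S   <
  [0,5] NP/S   <
    [0,4] N/NP   >B
      [0,2] N/S   <
        [0,1] "some" : NP
        [1,2] "on" : (N/S)\NP
      [2,4] S/NP   >
        [2,3] "liked" : (S/NP)/(N/PP)
        [3,4] "built" : N/PP
    [4,5] "gave" : (NP/S)\(N/NP)
  [5,7] S\(NP/S)   <
    [5,6] "song" : NP
    [6,7] "dog" : (S\(NP/S))\NP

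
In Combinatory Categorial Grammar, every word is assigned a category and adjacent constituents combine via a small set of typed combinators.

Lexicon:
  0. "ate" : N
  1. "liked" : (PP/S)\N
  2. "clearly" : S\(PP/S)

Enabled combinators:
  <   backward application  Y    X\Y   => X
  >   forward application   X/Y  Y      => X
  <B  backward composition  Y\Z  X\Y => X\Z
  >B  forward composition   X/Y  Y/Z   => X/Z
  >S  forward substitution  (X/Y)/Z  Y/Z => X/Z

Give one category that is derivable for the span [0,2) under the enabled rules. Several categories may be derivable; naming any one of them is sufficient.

PP/S

[0,3] S   <
  [0,2] PP/S   <
    [0,1] "ate" : N
    [1,2] "liked" : (PP/S)\N
  [2,3] "clearly" : S\(PP/S)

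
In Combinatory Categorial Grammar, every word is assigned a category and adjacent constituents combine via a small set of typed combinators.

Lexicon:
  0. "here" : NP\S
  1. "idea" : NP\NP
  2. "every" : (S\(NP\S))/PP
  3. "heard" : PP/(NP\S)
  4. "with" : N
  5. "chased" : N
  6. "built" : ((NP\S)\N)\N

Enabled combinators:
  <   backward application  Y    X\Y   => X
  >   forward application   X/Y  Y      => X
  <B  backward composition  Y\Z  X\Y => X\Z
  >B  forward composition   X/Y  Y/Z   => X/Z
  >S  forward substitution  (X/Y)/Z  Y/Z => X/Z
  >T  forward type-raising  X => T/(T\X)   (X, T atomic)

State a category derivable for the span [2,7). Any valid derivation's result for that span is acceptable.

[0,7] S   <
  [0,2] NP\S   <B
    [0,1] "here" : NP\S
    [1,2] "idea" : NP\NP
  [2,7] S\(NP\S)   >
    [2,3] "every" : (S\(NP\S))/PP
    [3,7] PP   >
      [3,4] "heard" : PP/(NP\S)
      [4,7] NP\S   <
        [4,5] "with" : N
        [5,7] (NP\S)\N   <
          [5,6] "chased" : N
          [6,7] "built" : ((NP\S)\N)\N

S\(NP\S)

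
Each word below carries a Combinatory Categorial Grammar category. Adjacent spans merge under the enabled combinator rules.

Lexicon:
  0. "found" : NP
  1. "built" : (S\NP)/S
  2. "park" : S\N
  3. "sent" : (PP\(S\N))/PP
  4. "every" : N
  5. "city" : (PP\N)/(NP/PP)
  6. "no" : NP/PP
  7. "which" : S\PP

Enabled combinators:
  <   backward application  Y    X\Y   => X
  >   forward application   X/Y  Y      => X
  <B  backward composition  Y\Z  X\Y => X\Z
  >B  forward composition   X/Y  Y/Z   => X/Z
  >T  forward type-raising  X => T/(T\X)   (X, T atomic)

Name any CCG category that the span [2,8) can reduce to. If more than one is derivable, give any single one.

[0,8] S   <
  [0,1] "found" : NP
  [1,8] S\NP   >
    [1,2] "built" : (S\NP)/S
    [2,8] S   <
      [2,7] PP   <
        [2,3] "park" : S\N
        [3,7] PP\(S\N)   >
          [3,4] "sent" : (PP\(S\N))/PP
          [4,7] PP   >
            [4,5] PP/(PP\N)   >T
              [4,5] "every" : N
            [5,7] PP\N   >
              [5,6] "city" : (PP\N)/(NP/PP)
              [6,7] "no" : NP/PP
      [7,8] "which" : S\PP

S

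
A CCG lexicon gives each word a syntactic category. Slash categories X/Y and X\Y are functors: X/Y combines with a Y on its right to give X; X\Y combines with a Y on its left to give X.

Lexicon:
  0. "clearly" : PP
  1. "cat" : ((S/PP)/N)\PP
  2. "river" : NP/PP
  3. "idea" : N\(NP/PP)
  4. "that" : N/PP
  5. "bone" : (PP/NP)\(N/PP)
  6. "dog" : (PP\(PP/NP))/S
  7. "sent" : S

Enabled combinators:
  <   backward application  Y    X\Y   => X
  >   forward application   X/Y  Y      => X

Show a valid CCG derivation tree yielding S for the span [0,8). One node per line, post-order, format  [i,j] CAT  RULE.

[0,1] PP  lex  "clearly"
[1,2] ((S/PP)/N)\PP  lex  "cat"
[0,2] (S/PP)/N  <  k=1
[2,3] NP/PP  lex  "river"
[3,4] N\(NP/PP)  lex  "idea"
[2,4] N  <  k=3
[0,4] S/PP  >  k=2
[4,5] N/PP  lex  "that"
[5,6] (PP/NP)\(N/PP)  lex  "bone"
[4,6] PP/NP  <  k=5
[6,7] (PP\(PP/NP))/S  lex  "dog"
[7,8] S  lex  "sent"
[6,8] PP\(PP/NP)  >  k=7
[4,8] PP  <  k=6
[0,8] S  >  k=4

[0,8] S   >
  [0,4] S/PP   >
    [0,2] (S/PP)/N   <
      [0,1] "clearly" : PP
      [1,2] "cat" : ((S/PP)/N)\PP
    [2,4] N   <
      [2,3] "river" : NP/PP
      [3,4] "idea" : N\(NP/PP)
  [4,8] PP   <
    [4,6] PP/NP   <
      [4,5] "that" : N/PP
      [5,6] "bone" : (PP/NP)\(N/PP)
    [6,8] PP\(PP/NP)   >
      [6,7] "dog" : (PP\(PP/NP))/S
      [7,8] "sent" : S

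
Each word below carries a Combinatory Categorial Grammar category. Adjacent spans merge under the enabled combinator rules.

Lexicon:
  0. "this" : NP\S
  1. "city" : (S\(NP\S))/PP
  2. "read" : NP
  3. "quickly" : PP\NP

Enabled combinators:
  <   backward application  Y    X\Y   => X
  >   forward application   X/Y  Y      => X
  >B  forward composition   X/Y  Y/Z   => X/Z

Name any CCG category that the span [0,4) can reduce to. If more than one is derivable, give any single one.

[0,4] S   <
  [0,1] "this" : NP\S
  [1,4] S\(NP\S)   >
    [1,2] "city" : (S\(NP\S))/PP
    [2,4] PP   <
      [2,3] "read" : NP
      [3,4] "quickly" : PP\NP

S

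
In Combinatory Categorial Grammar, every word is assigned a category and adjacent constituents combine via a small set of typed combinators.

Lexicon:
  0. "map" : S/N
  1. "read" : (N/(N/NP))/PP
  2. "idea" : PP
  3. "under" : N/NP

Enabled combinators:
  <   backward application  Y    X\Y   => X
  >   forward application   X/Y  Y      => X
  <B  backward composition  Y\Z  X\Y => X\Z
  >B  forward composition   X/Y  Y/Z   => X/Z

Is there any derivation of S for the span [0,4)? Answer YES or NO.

[0,4] S   >
  [0,1] "map" : S/N
  [1,4] N   >
    [1,3] N/(N/NP)   >
      [1,2] "read" : (N/(N/NP))/PP
      [2,3] "idea" : PP
    [3,4] "under" : N/NP

YES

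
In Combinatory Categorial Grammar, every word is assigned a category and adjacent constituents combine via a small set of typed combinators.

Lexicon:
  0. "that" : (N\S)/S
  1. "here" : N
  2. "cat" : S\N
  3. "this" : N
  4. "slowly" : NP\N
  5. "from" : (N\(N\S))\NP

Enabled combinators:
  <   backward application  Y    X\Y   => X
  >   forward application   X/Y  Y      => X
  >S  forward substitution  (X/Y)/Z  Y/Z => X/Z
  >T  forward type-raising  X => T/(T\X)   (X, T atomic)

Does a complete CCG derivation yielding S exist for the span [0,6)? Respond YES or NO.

(N\S)/S N S\N N NP\N (N\(N\S))\NP
CKY chart[0,6] = {N, N/(N\N), NP/(NP\N), PP/(PP\N), S/(S\N)}; S ∉ chart

NO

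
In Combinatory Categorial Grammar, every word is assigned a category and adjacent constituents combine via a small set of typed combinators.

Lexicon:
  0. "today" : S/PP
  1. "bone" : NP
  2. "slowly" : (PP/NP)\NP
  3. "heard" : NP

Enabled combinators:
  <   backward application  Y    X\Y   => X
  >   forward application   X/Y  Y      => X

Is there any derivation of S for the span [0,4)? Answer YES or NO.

YES

[0,4] S   >
  [0,1] "today" : S/PP
  [1,4] PP   >
    [1,3] PP/NP   <
      [1,2] "bone" : NP
      [2,3] "slowly" : (PP/NP)\NP
    [3,4] "heard" : NP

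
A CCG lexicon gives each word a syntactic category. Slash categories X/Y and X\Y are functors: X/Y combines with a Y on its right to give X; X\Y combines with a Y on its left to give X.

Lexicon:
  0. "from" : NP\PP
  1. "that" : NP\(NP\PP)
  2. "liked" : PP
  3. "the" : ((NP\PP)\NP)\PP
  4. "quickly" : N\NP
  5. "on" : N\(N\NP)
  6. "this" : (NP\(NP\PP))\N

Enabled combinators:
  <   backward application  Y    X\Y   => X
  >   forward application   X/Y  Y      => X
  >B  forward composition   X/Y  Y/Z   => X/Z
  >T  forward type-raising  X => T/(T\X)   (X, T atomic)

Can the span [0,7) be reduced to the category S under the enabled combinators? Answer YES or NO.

NO

NP\PP NP\(NP\PP) PP ((NP\PP)\NP)\PP N\NP N\(N\NP) (NP\(NP\PP))\N
CKY chart[0,7] = {N/(N\NP), NP, NP/(NP\NP), PP/(PP\NP), S/(S\NP)}; S ∉ chart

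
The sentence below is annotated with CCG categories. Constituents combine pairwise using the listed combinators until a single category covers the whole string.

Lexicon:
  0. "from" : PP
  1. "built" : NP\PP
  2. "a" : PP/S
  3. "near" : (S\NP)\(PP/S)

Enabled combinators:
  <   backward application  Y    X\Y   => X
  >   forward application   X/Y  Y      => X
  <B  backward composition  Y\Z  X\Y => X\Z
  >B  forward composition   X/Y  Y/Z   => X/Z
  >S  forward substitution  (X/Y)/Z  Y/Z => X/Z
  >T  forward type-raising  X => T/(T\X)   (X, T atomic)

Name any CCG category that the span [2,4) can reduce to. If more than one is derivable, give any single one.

S\NP

[0,4] S   <
  [0,2] NP   >
    [0,1] NP/(NP\PP)   >T
      [0,1] "from" : PP
    [1,2] "built" : NP\PP
  [2,4] S\NP   <
    [2,3] "a" : PP/S
    [3,4] "near" : (S\NP)\(PP/S)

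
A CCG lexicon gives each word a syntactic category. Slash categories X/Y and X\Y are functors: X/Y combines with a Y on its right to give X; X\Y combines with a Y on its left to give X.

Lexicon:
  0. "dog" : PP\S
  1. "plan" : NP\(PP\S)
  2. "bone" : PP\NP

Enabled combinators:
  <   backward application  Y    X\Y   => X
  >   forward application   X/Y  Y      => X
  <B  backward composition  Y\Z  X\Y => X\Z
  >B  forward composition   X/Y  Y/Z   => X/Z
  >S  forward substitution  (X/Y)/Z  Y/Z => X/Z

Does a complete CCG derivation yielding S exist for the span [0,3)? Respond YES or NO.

NO

PP\S NP\(PP\S) PP\NP
CKY chart[0,3] = {PP}; S ∉ chart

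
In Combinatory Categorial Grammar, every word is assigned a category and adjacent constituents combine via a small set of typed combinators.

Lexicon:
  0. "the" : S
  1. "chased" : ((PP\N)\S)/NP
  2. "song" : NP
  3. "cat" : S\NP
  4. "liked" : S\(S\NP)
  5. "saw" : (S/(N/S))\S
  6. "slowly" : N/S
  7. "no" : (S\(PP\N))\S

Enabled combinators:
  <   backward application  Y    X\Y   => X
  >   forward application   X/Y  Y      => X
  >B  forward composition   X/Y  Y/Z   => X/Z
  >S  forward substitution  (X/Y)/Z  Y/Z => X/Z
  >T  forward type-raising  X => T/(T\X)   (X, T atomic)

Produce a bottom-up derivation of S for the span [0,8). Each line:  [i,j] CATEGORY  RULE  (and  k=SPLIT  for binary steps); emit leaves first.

[0,1] S  lex  "the"
[1,2] ((PP\N)\S)/NP  lex  "chased"
[2,3] NP  lex  "song"
[1,3] (PP\N)\S  >  k=2
[0,3] PP\N  <  k=1
[3,4] S\NP  lex  "cat"
[4,5] S\(S\NP)  lex  "liked"
[3,5] S  <  k=4
[5,6] (S/(N/S))\S  lex  "saw"
[3,6] S/(N/S)  <  k=5
[6,7] N/S  lex  "slowly"
[3,7] S  >  k=6
[7,8] (S\(PP\N))\S  lex  "no"
[3,8] S\(PP\N)  <  k=7
[0,8] S  <  k=3

[0,8] S   <
  [0,3] PP\N   <
    [0,1] "the" : S
    [1,3] (PP\N)\S   >
      [1,2] "chased" : ((PP\N)\S)/NP
      [2,3] "song" : NP
  [3,8] S\(PP\N)   <
    [3,7] S   >
      [3,6] S/(N/S)   <
        [3,5] S   <
          [3,4] "cat" : S\NP
          [4,5] "liked" : S\(S\NP)
        [5,6] "saw" : (S/(N/S))\S
      [6,7] "slowly" : N/S
    [7,8] "no" : (S\(PP\N))\S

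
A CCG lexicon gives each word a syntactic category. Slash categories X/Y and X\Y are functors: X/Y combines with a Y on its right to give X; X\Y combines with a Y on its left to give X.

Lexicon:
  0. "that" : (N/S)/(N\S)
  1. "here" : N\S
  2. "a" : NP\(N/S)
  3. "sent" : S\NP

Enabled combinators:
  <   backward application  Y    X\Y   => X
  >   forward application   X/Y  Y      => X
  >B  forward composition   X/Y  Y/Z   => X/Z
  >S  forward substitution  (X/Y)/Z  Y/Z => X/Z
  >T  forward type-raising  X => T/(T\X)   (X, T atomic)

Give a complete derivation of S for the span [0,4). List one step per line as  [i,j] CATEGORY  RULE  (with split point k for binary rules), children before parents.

[0,4] S   <
  [0,3] NP   <
    [0,2] N/S   >
      [0,1] "that" : (N/S)/(N\S)
      [1,2] "here" : N\S
    [2,3] "a" : NP\(N/S)
  [3,4] "sent" : S\NP

[0,1] (N/S)/(N\S)  lex  "that"
[1,2] N\S  lex  "here"
[0,2] N/S  >  k=1
[2,3] NP\(N/S)  lex  "a"
[0,3] NP  <  k=2
[3,4] S\NP  lex  "sent"
[0,4] S  <  k=3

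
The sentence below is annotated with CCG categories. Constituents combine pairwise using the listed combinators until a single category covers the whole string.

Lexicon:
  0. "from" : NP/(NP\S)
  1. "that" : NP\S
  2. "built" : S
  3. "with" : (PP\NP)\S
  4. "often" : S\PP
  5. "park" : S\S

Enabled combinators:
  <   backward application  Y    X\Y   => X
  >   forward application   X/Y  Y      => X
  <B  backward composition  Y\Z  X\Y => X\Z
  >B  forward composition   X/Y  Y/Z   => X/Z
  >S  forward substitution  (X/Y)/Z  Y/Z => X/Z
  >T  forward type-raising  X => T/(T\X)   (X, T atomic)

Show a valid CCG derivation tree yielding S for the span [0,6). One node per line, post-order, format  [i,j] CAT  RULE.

[0,6] S   <
  [0,4] PP   <
    [0,2] NP   >
      [0,1] "from" : NP/(NP\S)
      [1,2] "that" : NP\S
    [2,4] PP\NP   <
      [2,3] "built" : S
      [3,4] "with" : (PP\NP)\S
  [4,6] S\PP   <B
    [4,5] "often" : S\PP
    [5,6] "park" : S\S

[0,1] NP/(NP\S)  lex  "from"
[1,2] NP\S  lex  "that"
[0,2] NP  >  k=1
[2,3] S  lex  "built"
[3,4] (PP\NP)\S  lex  "with"
[2,4] PP\NP  <  k=3
[0,4] PP  <  k=2
[4,5] S\PP  lex  "often"
[5,6] S\S  lex  "park"
[4,6] S\PP  <B  k=5
[0,6] S  <  k=4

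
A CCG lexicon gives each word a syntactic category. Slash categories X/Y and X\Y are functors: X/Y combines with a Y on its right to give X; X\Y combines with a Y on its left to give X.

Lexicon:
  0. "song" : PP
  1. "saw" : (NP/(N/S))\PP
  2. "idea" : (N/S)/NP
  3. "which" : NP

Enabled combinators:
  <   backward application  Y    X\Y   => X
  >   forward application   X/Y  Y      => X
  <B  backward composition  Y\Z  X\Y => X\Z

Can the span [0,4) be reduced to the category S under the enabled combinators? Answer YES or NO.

NO

PP (NP/(N/S))\PP (N/S)/NP NP
CKY chart[0,4] = {NP}; S ∉ chart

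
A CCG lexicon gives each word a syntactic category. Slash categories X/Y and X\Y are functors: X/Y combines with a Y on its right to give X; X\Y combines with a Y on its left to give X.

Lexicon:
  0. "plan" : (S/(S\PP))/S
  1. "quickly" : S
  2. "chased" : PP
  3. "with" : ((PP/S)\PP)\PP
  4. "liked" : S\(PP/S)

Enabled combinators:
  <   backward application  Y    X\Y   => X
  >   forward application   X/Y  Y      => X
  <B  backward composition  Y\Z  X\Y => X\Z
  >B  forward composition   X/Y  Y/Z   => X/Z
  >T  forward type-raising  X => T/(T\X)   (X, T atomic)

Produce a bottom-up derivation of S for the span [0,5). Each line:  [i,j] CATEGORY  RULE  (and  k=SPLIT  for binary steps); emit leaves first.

[0,1] (S/(S\PP))/S  lex  "plan"
[1,2] S  lex  "quickly"
[0,2] S/(S\PP)  >  k=1
[2,3] PP  lex  "chased"
[3,4] ((PP/S)\PP)\PP  lex  "with"
[2,4] (PP/S)\PP  <  k=3
[4,5] S\(PP/S)  lex  "liked"
[2,5] S\PP  <B  k=4
[0,5] S  >  k=2

[0,5] S   >
  [0,2] S/(S\PP)   >
    [0,1] "plan" : (S/(S\PP))/S
    [1,2] "quickly" : S
  [2,5] S\PP   <B
    [2,4] (PP/S)\PP   <
      [2,3] "chased" : PP
      [3,4] "with" : ((PP/S)\PP)\PP
    [4,5] "liked" : S\(PP/S)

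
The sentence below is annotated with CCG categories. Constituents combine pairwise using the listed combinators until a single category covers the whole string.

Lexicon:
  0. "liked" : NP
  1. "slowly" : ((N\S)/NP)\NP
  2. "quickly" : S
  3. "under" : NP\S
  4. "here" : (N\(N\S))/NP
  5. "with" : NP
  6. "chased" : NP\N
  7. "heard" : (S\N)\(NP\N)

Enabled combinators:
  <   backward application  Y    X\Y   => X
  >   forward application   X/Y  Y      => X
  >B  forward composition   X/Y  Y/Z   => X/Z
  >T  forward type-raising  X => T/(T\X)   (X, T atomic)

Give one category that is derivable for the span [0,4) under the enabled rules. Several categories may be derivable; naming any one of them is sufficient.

[0,8] S   <
  [0,6] N   <
    [0,4] N\S   >
      [0,2] (N\S)/NP   <
        [0,1] "liked" : NP
        [1,2] "slowly" : ((N\S)/NP)\NP
      [2,4] NP   <
        [2,3] "quickly" : S
        [3,4] "under" : NP\S
    [4,6] N\(N\S)   >
      [4,5] "here" : (N\(N\S))/NP
      [5,6] "with" : NP
  [6,8] S\N   <
    [6,7] "chased" : NP\N
    [7,8] "heard" : (S\N)\(NP\N)

N\S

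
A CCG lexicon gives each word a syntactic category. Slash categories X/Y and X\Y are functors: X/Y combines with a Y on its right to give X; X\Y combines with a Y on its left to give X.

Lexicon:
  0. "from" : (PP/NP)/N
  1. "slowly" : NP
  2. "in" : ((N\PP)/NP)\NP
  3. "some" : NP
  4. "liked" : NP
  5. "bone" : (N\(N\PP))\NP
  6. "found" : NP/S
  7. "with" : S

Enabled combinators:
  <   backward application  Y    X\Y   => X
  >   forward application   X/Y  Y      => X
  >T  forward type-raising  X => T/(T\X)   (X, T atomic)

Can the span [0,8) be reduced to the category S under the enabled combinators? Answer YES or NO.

NO

(PP/NP)/N NP ((N\PP)/NP)\NP NP NP (N\(N\PP))\NP NP/S S
CKY chart[0,8] = {N/(N\PP), NP/(NP\PP), PP, PP/(PP\PP), S/(S\PP)}; S ∉ chart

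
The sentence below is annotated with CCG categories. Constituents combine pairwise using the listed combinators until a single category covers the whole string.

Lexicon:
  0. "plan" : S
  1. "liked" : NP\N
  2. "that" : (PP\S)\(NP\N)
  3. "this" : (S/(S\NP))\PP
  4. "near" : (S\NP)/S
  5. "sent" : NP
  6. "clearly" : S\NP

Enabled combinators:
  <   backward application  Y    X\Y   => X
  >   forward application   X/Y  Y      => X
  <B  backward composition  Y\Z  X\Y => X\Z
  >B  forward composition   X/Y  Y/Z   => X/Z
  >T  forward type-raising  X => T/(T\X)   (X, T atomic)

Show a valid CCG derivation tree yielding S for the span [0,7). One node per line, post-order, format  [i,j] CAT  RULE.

[0,7] S   >
  [0,4] S/(S\NP)   <
    [0,3] PP   >
      [0,1] PP/(PP\S)   >T
        [0,1] "plan" : S
      [1,3] PP\S   <
        [1,2] "liked" : NP\N
        [2,3] "that" : (PP\S)\(NP\N)
    [3,4] "this" : (S/(S\NP))\PP
  [4,7] S\NP   >
    [4,5] "near" : (S\NP)/S
    [5,7] S   <
      [5,6] "sent" : NP
      [6,7] "clearly" : S\NP

[0,1] S  lex  "plan"
[0,1] PP/(PP\S)  >T
[1,2] NP\N  lex  "liked"
[2,3] (PP\S)\(NP\N)  lex  "that"
[1,3] PP\S  <  k=2
[0,3] PP  >  k=1
[3,4] (S/(S\NP))\PP  lex  "this"
[0,4] S/(S\NP)  <  k=3
[4,5] (S\NP)/S  lex  "near"
[5,6] NP  lex  "sent"
[6,7] S\NP  lex  "clearly"
[5,7] S  <  k=6
[4,7] S\NP  >  k=5
[0,7] S  >  k=4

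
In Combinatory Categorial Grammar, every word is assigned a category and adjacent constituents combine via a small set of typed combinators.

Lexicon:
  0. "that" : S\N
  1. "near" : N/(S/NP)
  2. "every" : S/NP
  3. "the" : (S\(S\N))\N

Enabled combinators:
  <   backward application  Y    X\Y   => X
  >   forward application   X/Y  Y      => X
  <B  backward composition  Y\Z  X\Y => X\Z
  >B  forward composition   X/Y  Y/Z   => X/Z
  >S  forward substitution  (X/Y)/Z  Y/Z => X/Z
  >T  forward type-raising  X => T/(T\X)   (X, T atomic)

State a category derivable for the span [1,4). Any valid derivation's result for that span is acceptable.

S\(S\N)

[0,4] S   <
  [0,1] "that" : S\N
  [1,4] S\(S\N)   <
    [1,3] N   >
      [1,2] "near" : N/(S/NP)
      [2,3] "every" : S/NP
    [3,4] "the" : (S\(S\N))\N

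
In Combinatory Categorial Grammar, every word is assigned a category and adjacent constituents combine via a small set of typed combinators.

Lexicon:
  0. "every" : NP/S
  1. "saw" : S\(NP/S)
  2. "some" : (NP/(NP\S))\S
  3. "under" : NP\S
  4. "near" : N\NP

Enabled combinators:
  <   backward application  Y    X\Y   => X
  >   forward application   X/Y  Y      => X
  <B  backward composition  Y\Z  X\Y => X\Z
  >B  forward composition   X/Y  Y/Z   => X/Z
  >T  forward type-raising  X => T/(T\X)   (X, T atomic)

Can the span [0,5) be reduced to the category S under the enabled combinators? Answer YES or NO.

NP/S S\(NP/S) (NP/(NP\S))\S NP\S N\NP
CKY chart[0,5] = {N, N/(N\N), NP/(NP\N), PP/(PP\N), S/(S\N)}; S ∉ chart

NO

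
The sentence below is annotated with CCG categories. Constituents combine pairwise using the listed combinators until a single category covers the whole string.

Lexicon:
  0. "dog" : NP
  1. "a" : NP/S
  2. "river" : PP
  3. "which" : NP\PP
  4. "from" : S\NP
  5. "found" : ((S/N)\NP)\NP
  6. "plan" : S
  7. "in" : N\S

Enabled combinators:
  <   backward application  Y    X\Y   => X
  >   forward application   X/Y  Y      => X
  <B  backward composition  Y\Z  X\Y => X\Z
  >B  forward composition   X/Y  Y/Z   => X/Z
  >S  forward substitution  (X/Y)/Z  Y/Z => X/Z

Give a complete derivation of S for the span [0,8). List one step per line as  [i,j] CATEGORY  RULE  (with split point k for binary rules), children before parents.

[0,8] S   >
  [0,6] S/N   <
    [0,1] "dog" : NP
    [1,6] (S/N)\NP   <
      [1,5] NP   >
        [1,2] "a" : NP/S
        [2,5] S   <
          [2,3] "river" : PP
          [3,5] S\PP   <B
            [3,4] "which" : NP\PP
            [4,5] "from" : S\NP
      [5,6] "found" : ((S/N)\NP)\NP
  [6,8] N   <
    [6,7] "plan" : S
    [7,8] "in" : N\S

[0,1] NP  lex  "dog"
[1,2] NP/S  lex  "a"
[2,3] PP  lex  "river"
[3,4] NP\PP  lex  "which"
[4,5] S\NP  lex  "from"
[3,5] S\PP  <B  k=4
[2,5] S  <  k=3
[1,5] NP  >  k=2
[5,6] ((S/N)\NP)\NP  lex  "found"
[1,6] (S/N)\NP  <  k=5
[0,6] S/N  <  k=1
[6,7] S  lex  "plan"
[7,8] N\S  lex  "in"
[6,8] N  <  k=7
[0,8] S  >  k=6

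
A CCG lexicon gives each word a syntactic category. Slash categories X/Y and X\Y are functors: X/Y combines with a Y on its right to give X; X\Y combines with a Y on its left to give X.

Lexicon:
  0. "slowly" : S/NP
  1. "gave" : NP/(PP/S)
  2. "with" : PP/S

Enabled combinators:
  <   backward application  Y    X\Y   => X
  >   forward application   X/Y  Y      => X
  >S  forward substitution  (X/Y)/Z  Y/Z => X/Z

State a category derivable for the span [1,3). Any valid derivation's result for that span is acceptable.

[0,3] S   >
  [0,1] "slowly" : S/NP
  [1,3] NP   >
    [1,2] "gave" : NP/(PP/S)
    [2,3] "with" : PP/S

NP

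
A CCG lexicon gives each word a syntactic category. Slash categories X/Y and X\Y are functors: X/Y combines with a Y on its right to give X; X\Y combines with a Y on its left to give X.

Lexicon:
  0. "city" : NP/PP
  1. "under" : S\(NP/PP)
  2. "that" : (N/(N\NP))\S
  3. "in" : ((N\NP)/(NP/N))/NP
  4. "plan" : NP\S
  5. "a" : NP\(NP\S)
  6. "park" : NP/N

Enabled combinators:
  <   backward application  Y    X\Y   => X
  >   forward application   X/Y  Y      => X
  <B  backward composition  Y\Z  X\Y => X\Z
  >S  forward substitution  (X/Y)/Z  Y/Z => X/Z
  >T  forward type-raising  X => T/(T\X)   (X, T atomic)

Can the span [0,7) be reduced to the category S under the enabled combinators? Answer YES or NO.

NP/PP S\(NP/PP) (N/(N\NP))\S ((N\NP)/(NP/N))/NP NP\S NP\(NP\S) NP/N
CKY chart[0,7] = {N, N/(N\N), NP/(NP\N), PP/(PP\N), S/(S\N)}; S ∉ chart

NO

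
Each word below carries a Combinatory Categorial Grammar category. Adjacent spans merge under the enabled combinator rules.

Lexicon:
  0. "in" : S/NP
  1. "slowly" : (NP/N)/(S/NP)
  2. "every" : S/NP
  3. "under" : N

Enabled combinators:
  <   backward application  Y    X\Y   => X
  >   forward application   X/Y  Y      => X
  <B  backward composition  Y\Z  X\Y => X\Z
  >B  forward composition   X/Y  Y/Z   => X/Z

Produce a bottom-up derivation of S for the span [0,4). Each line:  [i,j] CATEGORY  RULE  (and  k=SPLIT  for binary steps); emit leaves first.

[0,4] S   >
  [0,3] S/N   >B
    [0,1] "in" : S/NP
    [1,3] NP/N   >
      [1,2] "slowly" : (NP/N)/(S/NP)
      [2,3] "every" : S/NP
  [3,4] "under" : N

[0,1] S/NP  lex  "in"
[1,2] (NP/N)/(S/NP)  lex  "slowly"
[2,3] S/NP  lex  "every"
[1,3] NP/N  >  k=2
[0,3] S/N  >B  k=1
[3,4] N  lex  "under"
[0,4] S  >  k=3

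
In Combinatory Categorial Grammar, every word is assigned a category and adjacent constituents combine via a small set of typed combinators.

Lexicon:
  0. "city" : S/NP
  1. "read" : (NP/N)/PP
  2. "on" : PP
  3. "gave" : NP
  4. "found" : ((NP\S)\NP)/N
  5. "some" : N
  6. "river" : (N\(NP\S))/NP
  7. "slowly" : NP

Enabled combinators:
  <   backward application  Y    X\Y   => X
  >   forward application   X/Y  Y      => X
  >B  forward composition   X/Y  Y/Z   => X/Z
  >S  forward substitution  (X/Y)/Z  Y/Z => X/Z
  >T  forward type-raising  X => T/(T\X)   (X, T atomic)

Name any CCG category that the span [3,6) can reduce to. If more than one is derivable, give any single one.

NP\S

[0,8] S   >
  [0,3] S/N   >B
    [0,1] "city" : S/NP
    [1,3] NP/N   >
      [1,2] "read" : (NP/N)/PP
      [2,3] "on" : PP
  [3,8] N   <
    [3,6] NP\S   <
      [3,4] "gave" : NP
      [4,6] (NP\S)\NP   >
        [4,5] "found" : ((NP\S)\NP)/N
        [5,6] "some" : N
    [6,8] N\(NP\S)   >
      [6,7] "river" : (N\(NP\S))/NP
      [7,8] "slowly" : NP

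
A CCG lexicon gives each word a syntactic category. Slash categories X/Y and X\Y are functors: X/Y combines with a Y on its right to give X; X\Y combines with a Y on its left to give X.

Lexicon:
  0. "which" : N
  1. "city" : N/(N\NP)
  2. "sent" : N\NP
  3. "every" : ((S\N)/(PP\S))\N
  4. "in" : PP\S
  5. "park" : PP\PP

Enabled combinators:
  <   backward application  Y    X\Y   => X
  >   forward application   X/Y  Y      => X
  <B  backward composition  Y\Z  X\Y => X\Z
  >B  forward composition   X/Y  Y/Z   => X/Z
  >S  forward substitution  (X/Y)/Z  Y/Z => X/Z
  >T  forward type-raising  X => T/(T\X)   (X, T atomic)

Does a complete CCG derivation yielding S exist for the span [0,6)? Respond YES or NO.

YES

[0,6] S   >
  [0,1] S/(S\N)   >T
    [0,1] "which" : N
  [1,6] S\N   >
    [1,4] (S\N)/(PP\S)   <
      [1,3] N   >
        [1,2] "city" : N/(N\NP)
        [2,3] "sent" : N\NP
      [3,4] "every" : ((S\N)/(PP\S))\N
    [4,6] PP\S   <B
      [4,5] "in" : PP\S
      [5,6] "park" : PP\PP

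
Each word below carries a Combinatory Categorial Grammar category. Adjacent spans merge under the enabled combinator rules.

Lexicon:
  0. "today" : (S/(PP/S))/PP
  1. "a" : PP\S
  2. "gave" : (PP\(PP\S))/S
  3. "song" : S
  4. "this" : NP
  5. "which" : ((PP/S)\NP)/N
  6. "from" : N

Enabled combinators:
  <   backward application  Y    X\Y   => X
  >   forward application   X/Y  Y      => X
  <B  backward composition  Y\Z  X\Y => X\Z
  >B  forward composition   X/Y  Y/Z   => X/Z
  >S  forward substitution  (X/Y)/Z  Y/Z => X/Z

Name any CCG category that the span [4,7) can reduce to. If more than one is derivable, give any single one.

[0,7] S   >
  [0,4] S/(PP/S)   >
    [0,1] "today" : (S/(PP/S))/PP
    [1,4] PP   <
      [1,2] "a" : PP\S
      [2,4] PP\(PP\S)   >
        [2,3] "gave" : (PP\(PP\S))/S
        [3,4] "song" : S
  [4,7] PP/S   <
    [4,5] "this" : NP
    [5,7] (PP/S)\NP   >
      [5,6] "which" : ((PP/S)\NP)/N
      [6,7] "from" : N

PP/S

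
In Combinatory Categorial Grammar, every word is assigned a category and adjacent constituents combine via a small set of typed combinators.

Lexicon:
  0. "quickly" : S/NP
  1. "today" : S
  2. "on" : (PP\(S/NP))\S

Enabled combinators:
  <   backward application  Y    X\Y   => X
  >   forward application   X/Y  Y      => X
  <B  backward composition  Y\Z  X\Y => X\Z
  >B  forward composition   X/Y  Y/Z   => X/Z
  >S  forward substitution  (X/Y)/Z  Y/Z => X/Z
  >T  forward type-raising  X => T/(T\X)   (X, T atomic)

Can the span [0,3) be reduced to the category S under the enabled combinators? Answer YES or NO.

S/NP S (PP\(S/NP))\S
CKY chart[0,3] = {N/(N\PP), NP/(NP\PP), PP, PP/(PP\PP), S/(S\PP)}; S ∉ chart

NO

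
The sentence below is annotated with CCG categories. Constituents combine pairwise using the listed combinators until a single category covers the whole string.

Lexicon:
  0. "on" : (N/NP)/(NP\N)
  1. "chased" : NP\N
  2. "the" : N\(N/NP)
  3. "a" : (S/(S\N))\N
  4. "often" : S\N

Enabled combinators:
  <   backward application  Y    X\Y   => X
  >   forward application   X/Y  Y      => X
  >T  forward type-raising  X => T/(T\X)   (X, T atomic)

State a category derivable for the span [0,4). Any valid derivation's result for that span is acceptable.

[0,5] S   >
  [0,4] S/(S\N)   <
    [0,3] N   <
      [0,2] N/NP   >
        [0,1] "on" : (N/NP)/(NP\N)
        [1,2] "chased" : NP\N
      [2,3] "the" : N\(N/NP)
    [3,4] "a" : (S/(S\N))\N
  [4,5] "often" : S\N

S/(S\N)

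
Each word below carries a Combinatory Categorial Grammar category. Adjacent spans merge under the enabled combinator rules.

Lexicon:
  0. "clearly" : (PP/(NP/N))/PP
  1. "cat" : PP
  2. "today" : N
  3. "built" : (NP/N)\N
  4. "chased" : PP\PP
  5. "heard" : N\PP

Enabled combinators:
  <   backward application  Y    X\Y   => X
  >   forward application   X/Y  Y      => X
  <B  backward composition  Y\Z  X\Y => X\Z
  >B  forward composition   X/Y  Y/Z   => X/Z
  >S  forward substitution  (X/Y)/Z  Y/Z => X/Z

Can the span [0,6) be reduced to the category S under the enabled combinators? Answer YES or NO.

NO

(PP/(NP/N))/PP PP N (NP/N)\N PP\PP N\PP
CKY chart[0,6] = {N}; S ∉ chart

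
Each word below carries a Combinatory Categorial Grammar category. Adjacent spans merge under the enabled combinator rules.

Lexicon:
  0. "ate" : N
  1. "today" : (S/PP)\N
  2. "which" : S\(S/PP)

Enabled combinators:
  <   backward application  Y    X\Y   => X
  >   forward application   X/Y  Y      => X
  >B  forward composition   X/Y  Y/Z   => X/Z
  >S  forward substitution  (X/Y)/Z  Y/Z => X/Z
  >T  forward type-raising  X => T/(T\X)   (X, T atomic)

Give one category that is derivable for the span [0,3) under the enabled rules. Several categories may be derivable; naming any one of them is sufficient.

S

[0,3] S   <
  [0,2] S/PP   <
    [0,1] "ate" : N
    [1,2] "today" : (S/PP)\N
  [2,3] "which" : S\(S/PP)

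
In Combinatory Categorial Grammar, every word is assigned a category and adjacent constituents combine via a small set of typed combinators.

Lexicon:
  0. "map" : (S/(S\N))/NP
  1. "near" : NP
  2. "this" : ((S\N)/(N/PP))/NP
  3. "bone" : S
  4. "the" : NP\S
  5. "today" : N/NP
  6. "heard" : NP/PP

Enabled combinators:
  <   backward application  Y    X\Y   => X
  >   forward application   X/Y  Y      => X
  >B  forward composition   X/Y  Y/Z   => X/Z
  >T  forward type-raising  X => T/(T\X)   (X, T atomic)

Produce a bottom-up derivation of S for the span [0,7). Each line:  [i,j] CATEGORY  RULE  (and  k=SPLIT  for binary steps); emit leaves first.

[0,7] S   >
  [0,2] S/(S\N)   >
    [0,1] "map" : (S/(S\N))/NP
    [1,2] "near" : NP
  [2,7] S\N   >
    [2,5] (S\N)/(N/PP)   >
      [2,3] "this" : ((S\N)/(N/PP))/NP
      [3,5] NP   <
        [3,4] "bone" : S
        [4,5] "the" : NP\S
    [5,7] N/PP   >B
      [5,6] "today" : N/NP
      [6,7] "heard" : NP/PP

[0,1] (S/(S\N))/NP  lex  "map"
[1,2] NP  lex  "near"
[0,2] S/(S\N)  >  k=1
[2,3] ((S\N)/(N/PP))/NP  lex  "this"
[3,4] S  lex  "bone"
[4,5] NP\S  lex  "the"
[3,5] NP  <  k=4
[2,5] (S\N)/(N/PP)  >  k=3
[5,6] N/NP  lex  "today"
[6,7] NP/PP  lex  "heard"
[5,7] N/PP  >B  k=6
[2,7] S\N  >  k=5
[0,7] S  >  k=2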